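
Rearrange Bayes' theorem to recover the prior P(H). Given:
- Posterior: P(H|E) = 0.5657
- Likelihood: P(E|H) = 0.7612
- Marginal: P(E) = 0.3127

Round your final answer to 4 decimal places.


From Bayes' theorem: P(H|E) = P(E|H) × P(H) / P(E)

Rearranging for P(H):
P(H) = P(H|E) × P(E) / P(E|H)
     = 0.5657 × 0.3127 / 0.7612
     = 0.17689439 / 0.7612
     = 0.2324


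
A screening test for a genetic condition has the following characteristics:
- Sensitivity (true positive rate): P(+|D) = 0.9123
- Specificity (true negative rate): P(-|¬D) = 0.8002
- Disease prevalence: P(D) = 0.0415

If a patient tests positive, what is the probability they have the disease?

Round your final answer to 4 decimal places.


Let D = has disease, + = positive test

Given:
- P(D) = 0.0415 (prevalence)
- P(+|D) = 0.9123 (sensitivity)
- P(-|¬D) = 0.8002 (specificity)
- P(+|¬D) = 0.1998 (false positive rate = 1 - specificity)

Step 1: Find P(+)
P(+) = P(+|D)P(D) + P(+|¬D)P(¬D)
     = 0.9123 × 0.0415 + 0.1998 × 0.9585
     = 0.03786045 + 0.19150830
     = 0.22936875

Step 2: Apply Bayes' theorem for P(D|+)
P(D|+) = P(+|D)P(D) / P(+)
       = 0.03786045 / 0.22936875
       = 0.1651


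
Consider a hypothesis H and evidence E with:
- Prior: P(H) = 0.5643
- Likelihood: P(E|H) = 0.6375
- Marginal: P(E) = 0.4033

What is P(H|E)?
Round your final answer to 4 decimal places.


Using Bayes' theorem:

P(H|E) = P(E|H) × P(H) / P(E)
       = 0.6375 × 0.5643 / 0.4033
       = 0.35974125 / 0.4033
       = 0.8920

The evidence strengthens our belief in H.
Prior: 0.5643 → Posterior: 0.8920


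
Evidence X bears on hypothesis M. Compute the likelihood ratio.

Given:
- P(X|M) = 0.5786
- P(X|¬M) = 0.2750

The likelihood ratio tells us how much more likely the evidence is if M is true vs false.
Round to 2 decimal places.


Likelihood Ratio (LR) = P(X|M) / P(X|¬M)

LR = 0.5786 / 0.2750
   = 2.10

The evidence is 2.10 times more likely if M is true than if M is false.
LR > 1, so observing X raises the odds in favor of M.


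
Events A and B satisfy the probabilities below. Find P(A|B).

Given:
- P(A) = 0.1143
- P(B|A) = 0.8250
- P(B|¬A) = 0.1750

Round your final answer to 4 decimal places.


Bayes' theorem: P(A|B) = P(B|A) × P(A) / P(B)

Step 1: Calculate P(B) using law of total probability
P(B) = P(B|A)P(A) + P(B|¬A)P(¬A)
     = 0.8250 × 0.1143 + 0.1750 × 0.8857
     = 0.09429750 + 0.15499750
     = 0.24929500

Step 2: Apply Bayes' theorem
P(A|B) = P(B|A) × P(A) / P(B)
       = 0.09429750 / 0.24929500
       = 0.3783


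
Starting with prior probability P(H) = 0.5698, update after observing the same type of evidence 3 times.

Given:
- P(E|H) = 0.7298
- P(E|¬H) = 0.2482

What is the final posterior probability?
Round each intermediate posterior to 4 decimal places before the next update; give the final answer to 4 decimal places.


Sequential Bayesian updating:

Initial prior: P(H) = 0.5698

Update 1:
  P(E) = 0.7298 × 0.5698 + 0.2482 × 0.4302 = 0.41584004 + 0.10677564 = 0.52261568
  P(H|E) = 0.41584004 / 0.52261568 = 0.7957

Update 2:
  P(E) = 0.7298 × 0.7957 + 0.2482 × 0.2043 = 0.58070186 + 0.05070726 = 0.63140912
  P(H|E) = 0.58070186 / 0.63140912 = 0.9197

Update 3:
  P(E) = 0.7298 × 0.9197 + 0.2482 × 0.0803 = 0.67119706 + 0.01993046 = 0.69112752
  P(H|E) = 0.67119706 / 0.69112752 = 0.9712

Final posterior: 0.9712


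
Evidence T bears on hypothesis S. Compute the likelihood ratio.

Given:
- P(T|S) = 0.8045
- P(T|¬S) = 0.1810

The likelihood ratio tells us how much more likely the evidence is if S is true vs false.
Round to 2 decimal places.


Likelihood Ratio (LR) = P(T|S) / P(T|¬S)

LR = 0.8045 / 0.1810
   = 4.44

The evidence is 4.44 times more likely if S is true than if S is false.
Because LR exceeds 1, T is evidence for S.


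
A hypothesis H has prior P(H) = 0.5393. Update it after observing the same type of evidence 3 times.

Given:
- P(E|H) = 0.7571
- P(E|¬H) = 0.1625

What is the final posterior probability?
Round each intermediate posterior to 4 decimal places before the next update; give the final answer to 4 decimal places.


Sequential Bayesian updating:

Initial prior: P(H) = 0.5393

Update 1:
  P(E) = 0.7571 × 0.5393 + 0.1625 × 0.4607 = 0.40830403 + 0.07486375 = 0.48316778
  P(H|E) = 0.40830403 / 0.48316778 = 0.8451

Update 2:
  P(E) = 0.7571 × 0.8451 + 0.1625 × 0.1549 = 0.63982521 + 0.02517125 = 0.66499646
  P(H|E) = 0.63982521 / 0.66499646 = 0.9621

Update 3:
  P(E) = 0.7571 × 0.9621 + 0.1625 × 0.0379 = 0.72840591 + 0.00615875 = 0.73456466
  P(H|E) = 0.72840591 / 0.73456466 = 0.9916

Final posterior: 0.9916


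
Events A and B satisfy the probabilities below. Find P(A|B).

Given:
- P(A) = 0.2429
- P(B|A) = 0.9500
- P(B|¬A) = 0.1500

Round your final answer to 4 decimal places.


Bayes' theorem: P(A|B) = P(B|A) × P(A) / P(B)

Step 1: Calculate P(B) using law of total probability
P(B) = P(B|A)P(A) + P(B|¬A)P(¬A)
     = 0.9500 × 0.2429 + 0.1500 × 0.7571
     = 0.23075500 + 0.11356500
     = 0.34432000

Step 2: Apply Bayes' theorem
P(A|B) = P(B|A) × P(A) / P(B)
       = 0.23075500 / 0.34432000
       = 0.6702


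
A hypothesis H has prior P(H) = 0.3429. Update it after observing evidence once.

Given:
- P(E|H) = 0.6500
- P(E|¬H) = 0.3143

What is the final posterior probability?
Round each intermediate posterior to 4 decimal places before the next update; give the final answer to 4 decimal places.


Sequential Bayesian updating:

Initial prior: P(H) = 0.3429

Update 1:
  P(E) = 0.6500 × 0.3429 + 0.3143 × 0.6571 = 0.22288500 + 0.20652653 = 0.42941153
  P(H|E) = 0.22288500 / 0.42941153 = 0.5190

Final posterior: 0.5190


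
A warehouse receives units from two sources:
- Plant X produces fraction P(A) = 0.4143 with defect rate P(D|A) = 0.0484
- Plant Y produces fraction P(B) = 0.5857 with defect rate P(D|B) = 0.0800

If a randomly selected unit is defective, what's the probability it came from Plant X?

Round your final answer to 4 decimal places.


Let A = from Plant X, D = defective

Given:
- P(A) = 0.4143, P(B) = 0.5857
- P(D|A) = 0.0484, P(D|B) = 0.0800

Step 1: Find P(D)
P(D) = P(D|A)P(A) + P(D|B)P(B)
     = 0.0484 × 0.4143 + 0.0800 × 0.5857
     = 0.02005212 + 0.04685600
     = 0.06690812

Step 2: Apply Bayes' theorem
P(A|D) = P(D|A)P(A) / P(D)
       = 0.02005212 / 0.06690812
       = 0.2997


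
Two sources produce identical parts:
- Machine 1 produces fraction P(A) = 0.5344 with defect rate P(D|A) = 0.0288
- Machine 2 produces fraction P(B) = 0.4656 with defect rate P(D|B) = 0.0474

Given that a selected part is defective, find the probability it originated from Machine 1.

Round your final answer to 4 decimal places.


Let A = from Machine 1, D = defective

Given:
- P(A) = 0.5344, P(B) = 0.4656
- P(D|A) = 0.0288, P(D|B) = 0.0474

Step 1: Find P(D)
P(D) = P(D|A)P(A) + P(D|B)P(B)
     = 0.0288 × 0.5344 + 0.0474 × 0.4656
     = 0.01539072 + 0.02206944
     = 0.03746016

Step 2: Apply Bayes' theorem
P(A|D) = P(D|A)P(A) / P(D)
       = 0.01539072 / 0.03746016
       = 0.4109


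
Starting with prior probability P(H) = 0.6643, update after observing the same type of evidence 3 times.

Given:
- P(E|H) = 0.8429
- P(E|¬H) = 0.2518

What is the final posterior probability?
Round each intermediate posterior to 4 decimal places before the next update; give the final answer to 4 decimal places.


Sequential Bayesian updating:

Initial prior: P(H) = 0.6643

Update 1:
  P(E) = 0.8429 × 0.6643 + 0.2518 × 0.3357 = 0.55993847 + 0.08452926 = 0.64446773
  P(H|E) = 0.55993847 / 0.64446773 = 0.8688

Update 2:
  P(E) = 0.8429 × 0.8688 + 0.2518 × 0.1312 = 0.73231152 + 0.03303616 = 0.76534768
  P(H|E) = 0.73231152 / 0.76534768 = 0.9568

Update 3:
  P(E) = 0.8429 × 0.9568 + 0.2518 × 0.0432 = 0.80648672 + 0.01087776 = 0.81736448
  P(H|E) = 0.80648672 / 0.81736448 = 0.9867

Final posterior: 0.9867


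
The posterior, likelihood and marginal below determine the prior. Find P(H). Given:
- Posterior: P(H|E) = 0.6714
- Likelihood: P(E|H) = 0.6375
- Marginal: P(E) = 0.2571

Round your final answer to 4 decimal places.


From Bayes' theorem: P(H|E) = P(E|H) × P(H) / P(E)

Rearranging for P(H):
P(H) = P(H|E) × P(E) / P(E|H)
     = 0.6714 × 0.2571 / 0.6375
     = 0.17261694 / 0.6375
     = 0.2708


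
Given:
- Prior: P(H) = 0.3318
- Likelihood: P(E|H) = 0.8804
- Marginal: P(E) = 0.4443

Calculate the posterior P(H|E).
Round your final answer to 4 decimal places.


Using Bayes' theorem:

P(H|E) = P(E|H) × P(H) / P(E)
       = 0.8804 × 0.3318 / 0.4443
       = 0.29211672 / 0.4443
       = 0.6575

The evidence strengthens our belief in H.
Prior: 0.3318 → Posterior: 0.6575


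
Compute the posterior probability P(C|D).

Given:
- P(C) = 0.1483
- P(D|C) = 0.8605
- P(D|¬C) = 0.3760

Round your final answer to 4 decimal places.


Bayes' theorem: P(C|D) = P(D|C) × P(C) / P(D)

Step 1: Calculate P(D) using law of total probability
P(D) = P(D|C)P(C) + P(D|¬C)P(¬C)
     = 0.8605 × 0.1483 + 0.3760 × 0.8517
     = 0.12761215 + 0.32023920
     = 0.44785135

Step 2: Apply Bayes' theorem
P(C|D) = P(D|C) × P(C) / P(D)
       = 0.12761215 / 0.44785135
       = 0.2849


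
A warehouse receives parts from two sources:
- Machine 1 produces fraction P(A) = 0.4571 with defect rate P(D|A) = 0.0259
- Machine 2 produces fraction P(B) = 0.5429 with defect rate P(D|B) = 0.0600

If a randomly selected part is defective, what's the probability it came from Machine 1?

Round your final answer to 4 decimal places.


Let A = from Machine 1, D = defective

Given:
- P(A) = 0.4571, P(B) = 0.5429
- P(D|A) = 0.0259, P(D|B) = 0.0600

Step 1: Find P(D)
P(D) = P(D|A)P(A) + P(D|B)P(B)
     = 0.0259 × 0.4571 + 0.0600 × 0.5429
     = 0.01183889 + 0.03257400
     = 0.04441289

Step 2: Apply Bayes' theorem
P(A|D) = P(D|A)P(A) / P(D)
       = 0.01183889 / 0.04441289
       = 0.2666


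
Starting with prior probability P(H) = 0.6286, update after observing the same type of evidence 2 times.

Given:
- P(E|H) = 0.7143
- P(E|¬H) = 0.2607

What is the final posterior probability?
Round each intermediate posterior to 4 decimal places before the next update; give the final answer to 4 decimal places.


Sequential Bayesian updating:

Initial prior: P(H) = 0.6286

Update 1:
  P(E) = 0.7143 × 0.6286 + 0.2607 × 0.3714 = 0.44900898 + 0.09682398 = 0.54583296
  P(H|E) = 0.44900898 / 0.54583296 = 0.8226

Update 2:
  P(E) = 0.7143 × 0.8226 + 0.2607 × 0.1774 = 0.58758318 + 0.04624818 = 0.63383136
  P(H|E) = 0.58758318 / 0.63383136 = 0.9270

Final posterior: 0.9270


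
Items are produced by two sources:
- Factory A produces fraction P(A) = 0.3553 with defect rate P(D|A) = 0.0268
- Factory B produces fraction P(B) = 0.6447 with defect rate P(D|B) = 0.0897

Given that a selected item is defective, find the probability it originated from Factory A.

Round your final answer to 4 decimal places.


Let A = from Factory A, D = defective

Given:
- P(A) = 0.3553, P(B) = 0.6447
- P(D|A) = 0.0268, P(D|B) = 0.0897

Step 1: Find P(D)
P(D) = P(D|A)P(A) + P(D|B)P(B)
     = 0.0268 × 0.3553 + 0.0897 × 0.6447
     = 0.00952204 + 0.05782959
     = 0.06735163

Step 2: Apply Bayes' theorem
P(A|D) = P(D|A)P(A) / P(D)
       = 0.00952204 / 0.06735163
       = 0.1414


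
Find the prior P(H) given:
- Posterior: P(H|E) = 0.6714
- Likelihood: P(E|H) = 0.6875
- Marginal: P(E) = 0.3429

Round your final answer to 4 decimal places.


From Bayes' theorem: P(H|E) = P(E|H) × P(H) / P(E)

Rearranging for P(H):
P(H) = P(H|E) × P(E) / P(E|H)
     = 0.6714 × 0.3429 / 0.6875
     = 0.23022306 / 0.6875
     = 0.3349


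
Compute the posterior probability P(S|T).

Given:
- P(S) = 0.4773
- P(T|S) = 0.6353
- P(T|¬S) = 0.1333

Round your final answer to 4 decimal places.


Bayes' theorem: P(S|T) = P(T|S) × P(S) / P(T)

Step 1: Calculate P(T) using law of total probability
P(T) = P(T|S)P(S) + P(T|¬S)P(¬S)
     = 0.6353 × 0.4773 + 0.1333 × 0.5227
     = 0.30322869 + 0.06967591
     = 0.37290460

Step 2: Apply Bayes' theorem
P(S|T) = P(T|S) × P(S) / P(T)
       = 0.30322869 / 0.37290460
       = 0.8132


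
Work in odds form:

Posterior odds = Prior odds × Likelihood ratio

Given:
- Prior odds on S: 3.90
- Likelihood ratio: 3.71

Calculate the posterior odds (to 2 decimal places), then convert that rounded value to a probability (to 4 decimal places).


Step 1: Calculate posterior odds
Posterior odds = Prior odds × LR
               = 3.90 × 3.71
               = 14.47

Step 2: Convert to probability
P(S|E) = Posterior odds / (1 + Posterior odds)
       = 14.47 / (1 + 14.47)
       = 14.47 / 15.47
       = 0.9354

The evidence increased P(S) from 0.7959 to 0.9354.


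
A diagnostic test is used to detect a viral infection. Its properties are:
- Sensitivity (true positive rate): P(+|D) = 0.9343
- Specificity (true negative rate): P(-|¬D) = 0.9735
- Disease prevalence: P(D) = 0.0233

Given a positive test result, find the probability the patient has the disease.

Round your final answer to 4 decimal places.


Let D = has disease, + = positive test

Given:
- P(D) = 0.0233 (prevalence)
- P(+|D) = 0.9343 (sensitivity)
- P(-|¬D) = 0.9735 (specificity)
- P(+|¬D) = 0.0265 (false positive rate = 1 - specificity)

Step 1: Find P(+)
P(+) = P(+|D)P(D) + P(+|¬D)P(¬D)
     = 0.9343 × 0.0233 + 0.0265 × 0.9767
     = 0.02176919 + 0.02588255
     = 0.04765174

Step 2: Apply Bayes' theorem for P(D|+)
P(D|+) = P(+|D)P(D) / P(+)
       = 0.02176919 / 0.04765174
       = 0.4568


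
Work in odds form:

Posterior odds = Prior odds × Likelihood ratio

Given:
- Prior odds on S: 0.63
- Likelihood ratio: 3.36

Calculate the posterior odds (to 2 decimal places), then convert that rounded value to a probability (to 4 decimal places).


Step 1: Calculate posterior odds
Posterior odds = Prior odds × LR
               = 0.63 × 3.36
               = 2.12

Step 2: Convert to probability
P(S|E) = Posterior odds / (1 + Posterior odds)
       = 2.12 / (1 + 2.12)
       = 2.12 / 3.12
       = 0.6795

The evidence increased P(S) from 0.3865 to 0.6795.


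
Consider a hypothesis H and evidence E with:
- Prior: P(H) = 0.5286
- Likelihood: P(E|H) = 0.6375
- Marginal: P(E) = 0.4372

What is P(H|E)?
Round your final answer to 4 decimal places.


Using Bayes' theorem:

P(H|E) = P(E|H) × P(H) / P(E)
       = 0.6375 × 0.5286 / 0.4372
       = 0.33698250 / 0.4372
       = 0.7708

The evidence strengthens our belief in H.
Prior: 0.5286 → Posterior: 0.7708


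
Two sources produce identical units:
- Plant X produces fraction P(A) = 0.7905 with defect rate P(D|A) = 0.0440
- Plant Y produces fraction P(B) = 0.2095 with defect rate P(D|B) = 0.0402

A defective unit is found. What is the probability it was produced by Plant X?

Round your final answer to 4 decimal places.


Let A = from Plant X, D = defective

Given:
- P(A) = 0.7905, P(B) = 0.2095
- P(D|A) = 0.0440, P(D|B) = 0.0402

Step 1: Find P(D)
P(D) = P(D|A)P(A) + P(D|B)P(B)
     = 0.0440 × 0.7905 + 0.0402 × 0.2095
     = 0.03478200 + 0.00842190
     = 0.04320390

Step 2: Apply Bayes' theorem
P(A|D) = P(D|A)P(A) / P(D)
       = 0.03478200 / 0.04320390
       = 0.8051


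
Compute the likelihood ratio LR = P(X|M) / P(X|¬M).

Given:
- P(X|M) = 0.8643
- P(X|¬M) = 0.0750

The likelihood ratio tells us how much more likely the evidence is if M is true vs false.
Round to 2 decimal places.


Likelihood Ratio (LR) = P(X|M) / P(X|¬M)

LR = 0.8643 / 0.0750
   = 11.52

The evidence is 11.52 times more likely if M is true than if M is false.
Because LR exceeds 1, X is evidence for M.


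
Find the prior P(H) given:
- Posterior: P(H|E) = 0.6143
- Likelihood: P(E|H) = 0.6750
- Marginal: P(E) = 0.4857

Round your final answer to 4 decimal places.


From Bayes' theorem: P(H|E) = P(E|H) × P(H) / P(E)

Rearranging for P(H):
P(H) = P(H|E) × P(E) / P(E|H)
     = 0.6143 × 0.4857 / 0.6750
     = 0.29836551 / 0.6750
     = 0.4420


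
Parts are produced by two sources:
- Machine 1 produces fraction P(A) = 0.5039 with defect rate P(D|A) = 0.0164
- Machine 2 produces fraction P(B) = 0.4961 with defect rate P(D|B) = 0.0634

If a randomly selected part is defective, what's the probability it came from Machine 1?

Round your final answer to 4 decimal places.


Let A = from Machine 1, D = defective

Given:
- P(A) = 0.5039, P(B) = 0.4961
- P(D|A) = 0.0164, P(D|B) = 0.0634

Step 1: Find P(D)
P(D) = P(D|A)P(A) + P(D|B)P(B)
     = 0.0164 × 0.5039 + 0.0634 × 0.4961
     = 0.00826396 + 0.03145274
     = 0.03971670

Step 2: Apply Bayes' theorem
P(A|D) = P(D|A)P(A) / P(D)
       = 0.00826396 / 0.03971670
       = 0.2081


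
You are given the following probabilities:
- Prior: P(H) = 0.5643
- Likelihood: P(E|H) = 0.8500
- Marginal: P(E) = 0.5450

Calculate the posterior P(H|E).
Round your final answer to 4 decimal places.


Using Bayes' theorem:

P(H|E) = P(E|H) × P(H) / P(E)
       = 0.8500 × 0.5643 / 0.5450
       = 0.47965500 / 0.5450
       = 0.8801

The evidence strengthens our belief in H.
Prior: 0.5643 → Posterior: 0.8801


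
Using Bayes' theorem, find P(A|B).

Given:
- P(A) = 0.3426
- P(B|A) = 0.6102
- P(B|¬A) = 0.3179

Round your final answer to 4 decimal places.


Bayes' theorem: P(A|B) = P(B|A) × P(A) / P(B)

Step 1: Calculate P(B) using law of total probability
P(B) = P(B|A)P(A) + P(B|¬A)P(¬A)
     = 0.6102 × 0.3426 + 0.3179 × 0.6574
     = 0.20905452 + 0.20898746
     = 0.41804198

Step 2: Apply Bayes' theorem
P(A|B) = P(B|A) × P(A) / P(B)
       = 0.20905452 / 0.41804198
       = 0.5001


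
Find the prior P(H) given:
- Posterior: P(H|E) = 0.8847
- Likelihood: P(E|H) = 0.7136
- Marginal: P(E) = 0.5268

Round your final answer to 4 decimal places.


From Bayes' theorem: P(H|E) = P(E|H) × P(H) / P(E)

Rearranging for P(H):
P(H) = P(H|E) × P(E) / P(E|H)
     = 0.8847 × 0.5268 / 0.7136
     = 0.46605996 / 0.7136
     = 0.6531


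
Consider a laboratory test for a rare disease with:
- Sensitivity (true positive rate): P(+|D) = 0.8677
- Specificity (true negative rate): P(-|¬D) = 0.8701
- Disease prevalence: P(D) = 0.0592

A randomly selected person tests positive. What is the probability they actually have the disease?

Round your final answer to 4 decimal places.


Let D = has disease, + = positive test

Given:
- P(D) = 0.0592 (prevalence)
- P(+|D) = 0.8677 (sensitivity)
- P(-|¬D) = 0.8701 (specificity)
- P(+|¬D) = 0.1299 (false positive rate = 1 - specificity)

Step 1: Find P(+)
P(+) = P(+|D)P(D) + P(+|¬D)P(¬D)
     = 0.8677 × 0.0592 + 0.1299 × 0.9408
     = 0.05136784 + 0.12220992
     = 0.17357776

Step 2: Apply Bayes' theorem for P(D|+)
P(D|+) = P(+|D)P(D) / P(+)
       = 0.05136784 / 0.17357776
       = 0.2959


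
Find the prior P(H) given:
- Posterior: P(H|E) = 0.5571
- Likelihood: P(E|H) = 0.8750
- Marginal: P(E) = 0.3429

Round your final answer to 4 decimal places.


From Bayes' theorem: P(H|E) = P(E|H) × P(H) / P(E)

Rearranging for P(H):
P(H) = P(H|E) × P(E) / P(E|H)
     = 0.5571 × 0.3429 / 0.8750
     = 0.19102959 / 0.8750
     = 0.2183


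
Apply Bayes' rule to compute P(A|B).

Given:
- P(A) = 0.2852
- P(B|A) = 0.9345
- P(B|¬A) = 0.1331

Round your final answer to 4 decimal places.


Bayes' theorem: P(A|B) = P(B|A) × P(A) / P(B)

Step 1: Calculate P(B) using law of total probability
P(B) = P(B|A)P(A) + P(B|¬A)P(¬A)
     = 0.9345 × 0.2852 + 0.1331 × 0.7148
     = 0.26651940 + 0.09513988
     = 0.36165928

Step 2: Apply Bayes' theorem
P(A|B) = P(B|A) × P(A) / P(B)
       = 0.26651940 / 0.36165928
       = 0.7369


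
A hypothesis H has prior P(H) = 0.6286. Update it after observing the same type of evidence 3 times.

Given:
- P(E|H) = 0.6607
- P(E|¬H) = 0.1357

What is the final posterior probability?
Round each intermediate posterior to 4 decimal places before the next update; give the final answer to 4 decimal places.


Sequential Bayesian updating:

Initial prior: P(H) = 0.6286

Update 1:
  P(E) = 0.6607 × 0.6286 + 0.1357 × 0.3714 = 0.41531602 + 0.05039898 = 0.46571500
  P(H|E) = 0.41531602 / 0.46571500 = 0.8918

Update 2:
  P(E) = 0.6607 × 0.8918 + 0.1357 × 0.1082 = 0.58921226 + 0.01468274 = 0.60389500
  P(H|E) = 0.58921226 / 0.60389500 = 0.9757

Update 3:
  P(E) = 0.6607 × 0.9757 + 0.1357 × 0.0243 = 0.64464499 + 0.00329751 = 0.64794250
  P(H|E) = 0.64464499 / 0.64794250 = 0.9949

Final posterior: 0.9949


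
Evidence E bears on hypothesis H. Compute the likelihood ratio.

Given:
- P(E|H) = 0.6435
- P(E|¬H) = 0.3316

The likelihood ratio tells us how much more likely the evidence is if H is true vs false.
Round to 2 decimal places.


Likelihood Ratio (LR) = P(E|H) / P(E|¬H)

LR = 0.6435 / 0.3316
   = 1.94

The evidence is 1.94 times more likely if H is true than if H is false.
Since LR > 1, the evidence supports H over ¬H.


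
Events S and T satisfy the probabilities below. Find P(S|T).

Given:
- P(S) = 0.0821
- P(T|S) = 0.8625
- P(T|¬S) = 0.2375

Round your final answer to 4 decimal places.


Bayes' theorem: P(S|T) = P(T|S) × P(S) / P(T)

Step 1: Calculate P(T) using law of total probability
P(T) = P(T|S)P(S) + P(T|¬S)P(¬S)
     = 0.8625 × 0.0821 + 0.2375 × 0.9179
     = 0.07081125 + 0.21800125
     = 0.28881250

Step 2: Apply Bayes' theorem
P(S|T) = P(T|S) × P(S) / P(T)
       = 0.07081125 / 0.28881250
       = 0.2452


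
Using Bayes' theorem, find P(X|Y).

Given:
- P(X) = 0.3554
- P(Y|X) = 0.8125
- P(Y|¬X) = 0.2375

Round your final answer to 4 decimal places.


Bayes' theorem: P(X|Y) = P(Y|X) × P(X) / P(Y)

Step 1: Calculate P(Y) using law of total probability
P(Y) = P(Y|X)P(X) + P(Y|¬X)P(¬X)
     = 0.8125 × 0.3554 + 0.2375 × 0.6446
     = 0.28876250 + 0.15309250
     = 0.44185500

Step 2: Apply Bayes' theorem
P(X|Y) = P(Y|X) × P(X) / P(Y)
       = 0.28876250 / 0.44185500
       = 0.6535


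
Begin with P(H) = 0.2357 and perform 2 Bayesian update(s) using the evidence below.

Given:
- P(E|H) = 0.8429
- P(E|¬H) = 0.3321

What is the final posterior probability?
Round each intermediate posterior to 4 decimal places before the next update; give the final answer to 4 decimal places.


Sequential Bayesian updating:

Initial prior: P(H) = 0.2357

Update 1:
  P(E) = 0.8429 × 0.2357 + 0.3321 × 0.7643 = 0.19867153 + 0.25382403 = 0.45249556
  P(H|E) = 0.19867153 / 0.45249556 = 0.4391

Update 2:
  P(E) = 0.8429 × 0.4391 + 0.3321 × 0.5609 = 0.37011739 + 0.18627489 = 0.55639228
  P(H|E) = 0.37011739 / 0.55639228 = 0.6652

Final posterior: 0.6652


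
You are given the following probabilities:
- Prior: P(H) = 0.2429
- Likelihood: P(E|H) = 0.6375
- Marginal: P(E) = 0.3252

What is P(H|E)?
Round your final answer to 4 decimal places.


Using Bayes' theorem:

P(H|E) = P(E|H) × P(H) / P(E)
       = 0.6375 × 0.2429 / 0.3252
       = 0.15484875 / 0.3252
       = 0.4762

The evidence strengthens our belief in H.
Prior: 0.2429 → Posterior: 0.4762


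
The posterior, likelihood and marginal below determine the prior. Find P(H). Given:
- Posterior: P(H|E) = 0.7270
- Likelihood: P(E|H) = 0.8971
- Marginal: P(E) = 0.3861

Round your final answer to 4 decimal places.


From Bayes' theorem: P(H|E) = P(E|H) × P(H) / P(E)

Rearranging for P(H):
P(H) = P(H|E) × P(E) / P(E|H)
     = 0.7270 × 0.3861 / 0.8971
     = 0.28069470 / 0.8971
     = 0.3129


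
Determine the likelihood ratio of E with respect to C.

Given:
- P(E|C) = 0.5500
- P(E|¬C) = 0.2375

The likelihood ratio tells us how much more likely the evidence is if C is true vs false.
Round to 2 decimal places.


Likelihood Ratio (LR) = P(E|C) / P(E|¬C)

LR = 0.5500 / 0.2375
   = 2.32

The evidence is 2.32 times more likely if C is true than if C is false.
Since LR > 1, the evidence supports C over ¬C.


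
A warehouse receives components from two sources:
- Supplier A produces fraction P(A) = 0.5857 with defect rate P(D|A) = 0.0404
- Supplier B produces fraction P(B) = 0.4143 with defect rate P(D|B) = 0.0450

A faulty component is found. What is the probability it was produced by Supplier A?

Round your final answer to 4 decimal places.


Let A = from Supplier A, D = faulty

Given:
- P(A) = 0.5857, P(B) = 0.4143
- P(D|A) = 0.0404, P(D|B) = 0.0450

Step 1: Find P(D)
P(D) = P(D|A)P(A) + P(D|B)P(B)
     = 0.0404 × 0.5857 + 0.0450 × 0.4143
     = 0.02366228 + 0.01864350
     = 0.04230578

Step 2: Apply Bayes' theorem
P(A|D) = P(D|A)P(A) / P(D)
       = 0.02366228 / 0.04230578
       = 0.5593


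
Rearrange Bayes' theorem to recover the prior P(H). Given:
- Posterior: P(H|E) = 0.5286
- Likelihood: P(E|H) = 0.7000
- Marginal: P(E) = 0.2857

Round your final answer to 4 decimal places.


From Bayes' theorem: P(H|E) = P(E|H) × P(H) / P(E)

Rearranging for P(H):
P(H) = P(H|E) × P(E) / P(E|H)
     = 0.5286 × 0.2857 / 0.7000
     = 0.15102102 / 0.7000
     = 0.2157


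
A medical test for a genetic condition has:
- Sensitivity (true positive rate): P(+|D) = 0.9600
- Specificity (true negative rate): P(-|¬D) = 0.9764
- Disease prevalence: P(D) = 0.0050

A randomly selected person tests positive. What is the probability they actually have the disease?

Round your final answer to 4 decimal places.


Let D = has disease, + = positive test

Given:
- P(D) = 0.0050 (prevalence)
- P(+|D) = 0.9600 (sensitivity)
- P(-|¬D) = 0.9764 (specificity)
- P(+|¬D) = 0.0236 (false positive rate = 1 - specificity)

Step 1: Find P(+)
P(+) = P(+|D)P(D) + P(+|¬D)P(¬D)
     = 0.9600 × 0.0050 + 0.0236 × 0.9950
     = 0.00480000 + 0.02348200
     = 0.02828200

Step 2: Apply Bayes' theorem for P(D|+)
P(D|+) = P(+|D)P(D) / P(+)
       = 0.00480000 / 0.02828200
       = 0.1697


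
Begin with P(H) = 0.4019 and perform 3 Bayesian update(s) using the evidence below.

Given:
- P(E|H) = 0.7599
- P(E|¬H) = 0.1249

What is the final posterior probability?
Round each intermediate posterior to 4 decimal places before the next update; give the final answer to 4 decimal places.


Sequential Bayesian updating:

Initial prior: P(H) = 0.4019

Update 1:
  P(E) = 0.7599 × 0.4019 + 0.1249 × 0.5981 = 0.30540381 + 0.07470269 = 0.38010650
  P(H|E) = 0.30540381 / 0.38010650 = 0.8035

Update 2:
  P(E) = 0.7599 × 0.8035 + 0.1249 × 0.1965 = 0.61057965 + 0.02454285 = 0.63512250
  P(H|E) = 0.61057965 / 0.63512250 = 0.9614

Update 3:
  P(E) = 0.7599 × 0.9614 + 0.1249 × 0.0386 = 0.73056786 + 0.00482114 = 0.73538900
  P(H|E) = 0.73056786 / 0.73538900 = 0.9934

Final posterior: 0.9934


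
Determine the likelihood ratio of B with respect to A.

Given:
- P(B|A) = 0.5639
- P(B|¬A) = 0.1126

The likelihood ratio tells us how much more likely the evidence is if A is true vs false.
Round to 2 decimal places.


Likelihood Ratio (LR) = P(B|A) / P(B|¬A)

LR = 0.5639 / 0.1126
   = 5.01

The evidence is 5.01 times more likely if A is true than if A is false.
Because LR exceeds 1, B is evidence for A.


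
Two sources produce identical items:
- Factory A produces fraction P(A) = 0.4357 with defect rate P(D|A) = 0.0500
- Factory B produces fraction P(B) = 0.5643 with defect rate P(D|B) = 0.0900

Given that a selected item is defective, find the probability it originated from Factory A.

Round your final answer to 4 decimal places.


Let A = from Factory A, D = defective

Given:
- P(A) = 0.4357, P(B) = 0.5643
- P(D|A) = 0.0500, P(D|B) = 0.0900

Step 1: Find P(D)
P(D) = P(D|A)P(A) + P(D|B)P(B)
     = 0.0500 × 0.4357 + 0.0900 × 0.5643
     = 0.02178500 + 0.05078700
     = 0.07257200

Step 2: Apply Bayes' theorem
P(A|D) = P(D|A)P(A) / P(D)
       = 0.02178500 / 0.07257200
       = 0.3002


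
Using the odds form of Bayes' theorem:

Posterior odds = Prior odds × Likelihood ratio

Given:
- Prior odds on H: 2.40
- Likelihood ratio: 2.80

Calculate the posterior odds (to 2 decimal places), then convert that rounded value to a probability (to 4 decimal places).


Step 1: Calculate posterior odds
Posterior odds = Prior odds × LR
               = 2.40 × 2.80
               = 6.72

Step 2: Convert to probability
P(H|E) = Posterior odds / (1 + Posterior odds)
       = 6.72 / (1 + 6.72)
       = 6.72 / 7.72
       = 0.8705

The evidence increased P(H) from 0.7059 to 0.8705.


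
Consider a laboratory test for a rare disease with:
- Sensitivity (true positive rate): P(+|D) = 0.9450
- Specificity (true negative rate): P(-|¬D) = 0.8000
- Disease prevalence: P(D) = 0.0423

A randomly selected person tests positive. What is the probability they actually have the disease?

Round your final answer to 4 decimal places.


Let D = has disease, + = positive test

Given:
- P(D) = 0.0423 (prevalence)
- P(+|D) = 0.9450 (sensitivity)
- P(-|¬D) = 0.8000 (specificity)
- P(+|¬D) = 0.2000 (false positive rate = 1 - specificity)

Step 1: Find P(+)
P(+) = P(+|D)P(D) + P(+|¬D)P(¬D)
     = 0.9450 × 0.0423 + 0.2000 × 0.9577
     = 0.03997350 + 0.19154000
     = 0.23151350

Step 2: Apply Bayes' theorem for P(D|+)
P(D|+) = P(+|D)P(D) / P(+)
       = 0.03997350 / 0.23151350
       = 0.1727


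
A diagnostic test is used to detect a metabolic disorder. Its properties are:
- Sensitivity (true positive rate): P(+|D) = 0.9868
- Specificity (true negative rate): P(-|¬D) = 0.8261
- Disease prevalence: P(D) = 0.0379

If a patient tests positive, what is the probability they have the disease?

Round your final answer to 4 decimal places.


Let D = has disease, + = positive test

Given:
- P(D) = 0.0379 (prevalence)
- P(+|D) = 0.9868 (sensitivity)
- P(-|¬D) = 0.8261 (specificity)
- P(+|¬D) = 0.1739 (false positive rate = 1 - specificity)

Step 1: Find P(+)
P(+) = P(+|D)P(D) + P(+|¬D)P(¬D)
     = 0.9868 × 0.0379 + 0.1739 × 0.9621
     = 0.03739972 + 0.16730919
     = 0.20470891

Step 2: Apply Bayes' theorem for P(D|+)
P(D|+) = P(+|D)P(D) / P(+)
       = 0.03739972 / 0.20470891
       = 0.1827


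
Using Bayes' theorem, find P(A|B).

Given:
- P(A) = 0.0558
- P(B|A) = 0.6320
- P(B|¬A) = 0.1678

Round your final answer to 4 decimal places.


Bayes' theorem: P(A|B) = P(B|A) × P(A) / P(B)

Step 1: Calculate P(B) using law of total probability
P(B) = P(B|A)P(A) + P(B|¬A)P(¬A)
     = 0.6320 × 0.0558 + 0.1678 × 0.9442
     = 0.03526560 + 0.15843676
     = 0.19370236

Step 2: Apply Bayes' theorem
P(A|B) = P(B|A) × P(A) / P(B)
       = 0.03526560 / 0.19370236
       = 0.1821


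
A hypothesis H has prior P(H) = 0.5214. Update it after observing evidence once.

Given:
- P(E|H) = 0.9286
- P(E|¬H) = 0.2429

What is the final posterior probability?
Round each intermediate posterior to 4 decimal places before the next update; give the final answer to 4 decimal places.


Sequential Bayesian updating:

Initial prior: P(H) = 0.5214

Update 1:
  P(E) = 0.9286 × 0.5214 + 0.2429 × 0.4786 = 0.48417204 + 0.11625194 = 0.60042398
  P(H|E) = 0.48417204 / 0.60042398 = 0.8064

Final posterior: 0.8064


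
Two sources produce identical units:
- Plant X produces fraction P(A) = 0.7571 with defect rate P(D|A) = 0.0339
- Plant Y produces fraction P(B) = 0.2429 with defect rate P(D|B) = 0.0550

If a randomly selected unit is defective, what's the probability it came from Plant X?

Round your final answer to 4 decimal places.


Let A = from Plant X, D = defective

Given:
- P(A) = 0.7571, P(B) = 0.2429
- P(D|A) = 0.0339, P(D|B) = 0.0550

Step 1: Find P(D)
P(D) = P(D|A)P(A) + P(D|B)P(B)
     = 0.0339 × 0.7571 + 0.0550 × 0.2429
     = 0.02566569 + 0.01335950
     = 0.03902519

Step 2: Apply Bayes' theorem
P(A|D) = P(D|A)P(A) / P(D)
       = 0.02566569 / 0.03902519
       = 0.6577


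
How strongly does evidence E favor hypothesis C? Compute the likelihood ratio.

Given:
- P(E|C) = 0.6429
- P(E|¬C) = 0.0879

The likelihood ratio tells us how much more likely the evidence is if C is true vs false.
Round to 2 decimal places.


Likelihood Ratio (LR) = P(E|C) / P(E|¬C)

LR = 0.6429 / 0.0879
   = 7.31

The evidence is 7.31 times more likely if C is true than if C is false.
LR > 1, so observing E raises the odds in favor of C.


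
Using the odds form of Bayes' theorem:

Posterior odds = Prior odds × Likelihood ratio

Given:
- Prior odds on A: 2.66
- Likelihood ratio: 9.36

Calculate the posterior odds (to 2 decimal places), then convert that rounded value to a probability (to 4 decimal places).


Step 1: Calculate posterior odds
Posterior odds = Prior odds × LR
               = 2.66 × 9.36
               = 24.90

Step 2: Convert to probability
P(A|E) = Posterior odds / (1 + Posterior odds)
       = 24.90 / (1 + 24.90)
       = 24.90 / 25.90
       = 0.9614

The evidence increased P(A) from 0.7268 to 0.9614.


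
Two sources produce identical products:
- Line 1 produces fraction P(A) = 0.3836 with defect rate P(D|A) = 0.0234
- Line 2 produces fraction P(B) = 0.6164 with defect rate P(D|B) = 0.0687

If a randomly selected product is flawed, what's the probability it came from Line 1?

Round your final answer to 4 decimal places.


Let A = from Line 1, D = flawed

Given:
- P(A) = 0.3836, P(B) = 0.6164
- P(D|A) = 0.0234, P(D|B) = 0.0687

Step 1: Find P(D)
P(D) = P(D|A)P(A) + P(D|B)P(B)
     = 0.0234 × 0.3836 + 0.0687 × 0.6164
     = 0.00897624 + 0.04234668
     = 0.05132292

Step 2: Apply Bayes' theorem
P(A|D) = P(D|A)P(A) / P(D)
       = 0.00897624 / 0.05132292
       = 0.1749


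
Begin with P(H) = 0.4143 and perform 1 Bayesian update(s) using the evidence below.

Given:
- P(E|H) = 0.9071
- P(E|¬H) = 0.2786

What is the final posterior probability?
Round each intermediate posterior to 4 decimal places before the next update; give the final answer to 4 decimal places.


Sequential Bayesian updating:

Initial prior: P(H) = 0.4143

Update 1:
  P(E) = 0.9071 × 0.4143 + 0.2786 × 0.5857 = 0.37581153 + 0.16317602 = 0.53898755
  P(H|E) = 0.37581153 / 0.53898755 = 0.6973

Final posterior: 0.6973


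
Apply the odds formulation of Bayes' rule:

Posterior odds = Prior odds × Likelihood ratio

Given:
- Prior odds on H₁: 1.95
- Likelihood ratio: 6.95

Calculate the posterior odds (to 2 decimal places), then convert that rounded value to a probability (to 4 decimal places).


Step 1: Calculate posterior odds
Posterior odds = Prior odds × LR
               = 1.95 × 6.95
               = 13.55

Step 2: Convert to probability
P(H₁|E) = Posterior odds / (1 + Posterior odds)
       = 13.55 / (1 + 13.55)
       = 13.55 / 14.55
       = 0.9313

The evidence increased P(H₁) from 0.6610 to 0.9313.


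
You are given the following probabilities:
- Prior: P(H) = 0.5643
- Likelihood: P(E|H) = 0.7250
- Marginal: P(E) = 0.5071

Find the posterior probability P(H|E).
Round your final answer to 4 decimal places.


Using Bayes' theorem:

P(H|E) = P(E|H) × P(H) / P(E)
       = 0.7250 × 0.5643 / 0.5071
       = 0.40911750 / 0.5071
       = 0.8068

The evidence strengthens our belief in H.
Prior: 0.5643 → Posterior: 0.8068


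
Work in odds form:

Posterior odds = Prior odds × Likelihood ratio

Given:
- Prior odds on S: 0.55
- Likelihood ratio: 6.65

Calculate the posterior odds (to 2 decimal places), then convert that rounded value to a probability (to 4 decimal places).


Step 1: Calculate posterior odds
Posterior odds = Prior odds × LR
               = 0.55 × 6.65
               = 3.66

Step 2: Convert to probability
P(S|E) = Posterior odds / (1 + Posterior odds)
       = 3.66 / (1 + 3.66)
       = 3.66 / 4.66
       = 0.7854

The evidence increased P(S) from 0.3548 to 0.7854.


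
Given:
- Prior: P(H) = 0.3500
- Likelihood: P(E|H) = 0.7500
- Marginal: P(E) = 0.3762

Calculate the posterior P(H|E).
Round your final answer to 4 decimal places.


Using Bayes' theorem:

P(H|E) = P(E|H) × P(H) / P(E)
       = 0.7500 × 0.3500 / 0.3762
       = 0.26250000 / 0.3762
       = 0.6978

The evidence strengthens our belief in H.
Prior: 0.3500 → Posterior: 0.6978


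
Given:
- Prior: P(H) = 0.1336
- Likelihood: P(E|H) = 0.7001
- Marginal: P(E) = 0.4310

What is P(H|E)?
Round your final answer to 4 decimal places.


Using Bayes' theorem:

P(H|E) = P(E|H) × P(H) / P(E)
       = 0.7001 × 0.1336 / 0.4310
       = 0.09353336 / 0.4310
       = 0.2170

The evidence strengthens our belief in H.
Prior: 0.1336 → Posterior: 0.2170


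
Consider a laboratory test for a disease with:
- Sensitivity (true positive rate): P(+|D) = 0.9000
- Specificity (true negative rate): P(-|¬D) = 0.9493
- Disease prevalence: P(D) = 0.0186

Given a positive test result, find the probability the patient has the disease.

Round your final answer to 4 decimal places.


Let D = has disease, + = positive test

Given:
- P(D) = 0.0186 (prevalence)
- P(+|D) = 0.9000 (sensitivity)
- P(-|¬D) = 0.9493 (specificity)
- P(+|¬D) = 0.0507 (false positive rate = 1 - specificity)

Step 1: Find P(+)
P(+) = P(+|D)P(D) + P(+|¬D)P(¬D)
     = 0.9000 × 0.0186 + 0.0507 × 0.9814
     = 0.01674000 + 0.04975698
     = 0.06649698

Step 2: Apply Bayes' theorem for P(D|+)
P(D|+) = P(+|D)P(D) / P(+)
       = 0.01674000 / 0.06649698
       = 0.2517


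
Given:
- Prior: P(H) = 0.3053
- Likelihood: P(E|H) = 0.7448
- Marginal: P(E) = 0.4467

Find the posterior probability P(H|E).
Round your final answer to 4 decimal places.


Using Bayes' theorem:

P(H|E) = P(E|H) × P(H) / P(E)
       = 0.7448 × 0.3053 / 0.4467
       = 0.22738744 / 0.4467
       = 0.5090

The evidence strengthens our belief in H.
Prior: 0.3053 → Posterior: 0.5090


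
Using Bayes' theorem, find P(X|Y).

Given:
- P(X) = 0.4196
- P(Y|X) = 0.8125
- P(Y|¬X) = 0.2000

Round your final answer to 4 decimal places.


Bayes' theorem: P(X|Y) = P(Y|X) × P(X) / P(Y)

Step 1: Calculate P(Y) using law of total probability
P(Y) = P(Y|X)P(X) + P(Y|¬X)P(¬X)
     = 0.8125 × 0.4196 + 0.2000 × 0.5804
     = 0.34092500 + 0.11608000
     = 0.45700500

Step 2: Apply Bayes' theorem
P(X|Y) = P(Y|X) × P(X) / P(Y)
       = 0.34092500 / 0.45700500
       = 0.7460


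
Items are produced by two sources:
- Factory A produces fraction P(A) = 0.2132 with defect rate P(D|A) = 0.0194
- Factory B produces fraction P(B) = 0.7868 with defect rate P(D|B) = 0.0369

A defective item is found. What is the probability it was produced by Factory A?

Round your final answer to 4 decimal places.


Let A = from Factory A, D = defective

Given:
- P(A) = 0.2132, P(B) = 0.7868
- P(D|A) = 0.0194, P(D|B) = 0.0369

Step 1: Find P(D)
P(D) = P(D|A)P(A) + P(D|B)P(B)
     = 0.0194 × 0.2132 + 0.0369 × 0.7868
     = 0.00413608 + 0.02903292
     = 0.03316900

Step 2: Apply Bayes' theorem
P(A|D) = P(D|A)P(A) / P(D)
       = 0.00413608 / 0.03316900
       = 0.1247


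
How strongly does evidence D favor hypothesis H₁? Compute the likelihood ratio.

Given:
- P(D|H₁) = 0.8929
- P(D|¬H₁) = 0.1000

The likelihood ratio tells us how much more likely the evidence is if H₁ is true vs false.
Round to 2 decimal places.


Likelihood Ratio (LR) = P(D|H₁) / P(D|¬H₁)

LR = 0.8929 / 0.1000
   = 8.93

The evidence is 8.93 times more likely if H₁ is true than if H₁ is false.
Because LR exceeds 1, D is evidence for H₁.


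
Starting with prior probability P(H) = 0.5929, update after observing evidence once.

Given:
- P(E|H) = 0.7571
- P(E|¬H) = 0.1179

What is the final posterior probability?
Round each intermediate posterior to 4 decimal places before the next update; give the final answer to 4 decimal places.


Sequential Bayesian updating:

Initial prior: P(H) = 0.5929

Update 1:
  P(E) = 0.7571 × 0.5929 + 0.1179 × 0.4071 = 0.44888459 + 0.04799709 = 0.49688168
  P(H|E) = 0.44888459 / 0.49688168 = 0.9034

Final posterior: 0.9034


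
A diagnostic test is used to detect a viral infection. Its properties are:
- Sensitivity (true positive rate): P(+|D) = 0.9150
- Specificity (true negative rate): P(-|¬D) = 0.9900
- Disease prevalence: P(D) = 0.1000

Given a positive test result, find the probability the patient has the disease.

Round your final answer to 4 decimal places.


Let D = has disease, + = positive test

Given:
- P(D) = 0.1000 (prevalence)
- P(+|D) = 0.9150 (sensitivity)
- P(-|¬D) = 0.9900 (specificity)
- P(+|¬D) = 0.0100 (false positive rate = 1 - specificity)

Step 1: Find P(+)
P(+) = P(+|D)P(D) + P(+|¬D)P(¬D)
     = 0.9150 × 0.1000 + 0.0100 × 0.9000
     = 0.09150000 + 0.00900000
     = 0.10050000

Step 2: Apply Bayes' theorem for P(D|+)
P(D|+) = P(+|D)P(D) / P(+)
       = 0.09150000 / 0.10050000
       = 0.9104
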